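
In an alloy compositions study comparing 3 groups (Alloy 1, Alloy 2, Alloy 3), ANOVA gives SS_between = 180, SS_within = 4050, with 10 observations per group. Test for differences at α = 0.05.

df_between = 2, df_within = 27. F = MS_between/MS_within = 90.0/150.0 = 0.6. F_crit ≈ 3.354. Fail to reject H₀.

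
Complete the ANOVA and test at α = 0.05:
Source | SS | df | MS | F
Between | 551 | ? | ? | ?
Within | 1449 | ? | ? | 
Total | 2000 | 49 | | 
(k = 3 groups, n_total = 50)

df_between = 2, df_within = 47. MS_between = 275.5, MS_within = 30.83. F = 8.936, F_crit ≈ 3.195. Reject H₀.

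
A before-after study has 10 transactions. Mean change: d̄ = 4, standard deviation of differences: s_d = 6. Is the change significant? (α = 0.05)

t = d̄/(s_d/√n) = 4/(6/√10) = 2.108. df = 9, critical t = ±2.262. Fail to reject H₀.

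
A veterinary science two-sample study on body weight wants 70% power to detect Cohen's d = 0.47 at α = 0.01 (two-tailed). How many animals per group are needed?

z_{α/2} = 2.576, z_β = Φ⁻¹(0.7) = 0.524. For small effect (d = 0.47): n per group = 2(z_{α/2} + z_β)²/d² = 2(2.576 + 0.524)²/0.47² = 87.01 → 88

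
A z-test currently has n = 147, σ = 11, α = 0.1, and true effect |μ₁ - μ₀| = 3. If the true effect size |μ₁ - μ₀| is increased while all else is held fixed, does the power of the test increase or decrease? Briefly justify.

Power increases: a larger true effect increases the non-centrality λ = |μ₁ - μ₀|/(σ/√n).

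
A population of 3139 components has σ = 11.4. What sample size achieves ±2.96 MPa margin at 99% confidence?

Without FPC: n₀ = (2.576×11.4/2.96)² = 98.428. With FPC: n = n₀N/(n₀+N-1) = 95.5 → n = 96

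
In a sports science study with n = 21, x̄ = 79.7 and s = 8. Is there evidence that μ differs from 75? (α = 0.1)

t = (x̄ - μ₀)/(s/√n) = (79.7 - 75)/(8/√21) = 2.692. df = 20, critical t = ±1.725. Reject H₀.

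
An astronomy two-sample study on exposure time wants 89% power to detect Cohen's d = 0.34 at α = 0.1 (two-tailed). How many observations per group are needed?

z_{α/2} = 1.645, z_β = Φ⁻¹(0.89) = 1.227. For small effect (d = 0.34): n per group = 2(z_{α/2} + z_β)²/d² = 2(1.645 + 1.227)²/0.34² = 142.7 → 143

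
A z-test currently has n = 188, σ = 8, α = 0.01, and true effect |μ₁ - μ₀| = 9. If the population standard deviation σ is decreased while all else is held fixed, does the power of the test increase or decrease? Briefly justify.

Power increases: a smaller σ shrinks the standard error σ/√n, moving the sampling distribution under H₁ further from the critical value.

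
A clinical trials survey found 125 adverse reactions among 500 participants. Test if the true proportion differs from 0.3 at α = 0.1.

p̂ = 0.25, p₀ = 0.3. z = (p̂ - p₀)/√(p₀(1-p₀)/n) = -2.44. Critical: ±1.645. Reject H₀.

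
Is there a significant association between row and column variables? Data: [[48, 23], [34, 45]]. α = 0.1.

χ² = 9.107. df = 1, critical = 2.706. Reject H₀. Variables are dependent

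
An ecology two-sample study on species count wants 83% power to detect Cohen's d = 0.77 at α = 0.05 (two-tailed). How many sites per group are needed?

z_{α/2} = 1.96, z_β = Φ⁻¹(0.83) = 0.954. For medium effect (d = 0.77): n per group = 2(z_{α/2} + z_β)²/d² = 2(1.96 + 0.954)²/0.77² = 28.6 → 29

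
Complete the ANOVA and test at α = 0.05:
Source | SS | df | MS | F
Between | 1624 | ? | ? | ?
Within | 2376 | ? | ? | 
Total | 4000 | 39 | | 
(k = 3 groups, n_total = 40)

df_between = 2, df_within = 37. MS_between = 812.0, MS_within = 64.22. F = 12.645, F_crit ≈ 3.252. Reject H₀.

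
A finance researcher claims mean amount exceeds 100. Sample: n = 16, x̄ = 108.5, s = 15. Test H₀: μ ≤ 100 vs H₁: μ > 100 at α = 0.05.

t = (108.5 - 100)/(15/√16) = 2.267, df = 15. Critical t = 1.753. Reject H₀.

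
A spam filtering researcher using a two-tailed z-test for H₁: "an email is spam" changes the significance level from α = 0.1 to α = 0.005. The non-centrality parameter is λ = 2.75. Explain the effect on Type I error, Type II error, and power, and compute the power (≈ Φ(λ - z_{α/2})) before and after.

Decreasing α from 0.1 to 0.005:
• Type I error rate decreases (α is the Type I rate by definition).
• Critical value moves from z_{α/2} = 1.645 to 2.807, so power = Φ(λ - z_{α/2}) goes from Φ(2.75 - 1.645) = 0.865 to Φ(2.75 - 2.807) = 0.477.
• Type II error rate β = 1 - power therefore increases (0.135 → 0.523).
Appropriate when false positives are costly — here, a legitimate email is sent to the spam folder and the user misses it.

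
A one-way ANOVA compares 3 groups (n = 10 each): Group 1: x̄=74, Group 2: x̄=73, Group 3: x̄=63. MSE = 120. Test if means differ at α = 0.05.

Grand mean = 70.0. SS_between = 740.0, MS_between = 370.0. F = 3.083, F_crit ≈ 3.354. Fail to reject H₀.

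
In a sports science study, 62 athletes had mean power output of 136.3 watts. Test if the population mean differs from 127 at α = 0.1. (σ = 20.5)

z = (x̄ - μ₀)/(σ/√n) = (136.3 - 127)/(20.5/√62) = 3.572. Critical value: ±1.645. Since |3.572| > 1.645, Reject H₀.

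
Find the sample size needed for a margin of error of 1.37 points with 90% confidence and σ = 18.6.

n = (z*σ/E)² = (1.645×18.6/1.37)² = 498.8 → n = 499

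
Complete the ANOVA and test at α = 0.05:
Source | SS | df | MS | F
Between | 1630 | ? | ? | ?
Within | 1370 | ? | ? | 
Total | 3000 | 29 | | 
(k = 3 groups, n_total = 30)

df_between = 2, df_within = 27. MS_between = 815.0, MS_within = 50.74. F = 16.062, F_crit ≈ 3.354. Reject H₀.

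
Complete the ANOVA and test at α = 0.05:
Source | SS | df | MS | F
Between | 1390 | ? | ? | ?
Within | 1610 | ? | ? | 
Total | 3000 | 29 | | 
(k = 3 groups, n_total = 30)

df_between = 2, df_within = 27. MS_between = 695.0, MS_within = 59.63. F = 11.655, F_crit ≈ 3.354. Reject H₀.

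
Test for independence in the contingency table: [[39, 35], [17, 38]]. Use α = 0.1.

χ² = 6.1. df = 1, critical = 2.706. Reject H₀. Variables are dependent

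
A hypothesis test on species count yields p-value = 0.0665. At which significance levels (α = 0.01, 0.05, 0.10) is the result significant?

p = 0.0665. Significant at: α = 0.1.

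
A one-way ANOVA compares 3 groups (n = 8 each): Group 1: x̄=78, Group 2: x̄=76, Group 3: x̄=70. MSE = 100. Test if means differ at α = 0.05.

Grand mean = 74.67. SS_between = 277.33, MS_between = 138.67. F = 1.387, F_crit ≈ 3.467. Fail to reject H₀.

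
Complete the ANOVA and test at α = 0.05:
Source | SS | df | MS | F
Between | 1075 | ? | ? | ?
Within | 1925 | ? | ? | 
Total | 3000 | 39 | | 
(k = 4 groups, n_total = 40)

df_between = 3, df_within = 36. MS_between = 358.33, MS_within = 53.47. F = 6.701, F_crit ≈ 2.866. Reject H₀.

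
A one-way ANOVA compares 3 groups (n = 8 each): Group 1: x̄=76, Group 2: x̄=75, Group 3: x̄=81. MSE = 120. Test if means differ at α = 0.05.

Grand mean = 77.33. SS_between = 165.33, MS_between = 82.67. F = 0.689, F_crit ≈ 3.467. Fail to reject H₀.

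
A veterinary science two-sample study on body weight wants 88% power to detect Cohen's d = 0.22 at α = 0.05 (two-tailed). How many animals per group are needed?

z_{α/2} = 1.96, z_β = Φ⁻¹(0.88) = 1.175. For small effect (d = 0.22): n per group = 2(z_{α/2} + z_β)²/d² = 2(1.96 + 1.175)²/0.22² = 406.1 → 407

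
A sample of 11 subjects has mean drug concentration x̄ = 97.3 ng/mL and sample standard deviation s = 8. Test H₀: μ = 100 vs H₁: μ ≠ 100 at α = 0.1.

t = (x̄ - μ₀)/(s/√n) = (97.3 - 100)/(8/√11) = -1.119. df = 10, critical t = ±1.812. Fail to reject H₀.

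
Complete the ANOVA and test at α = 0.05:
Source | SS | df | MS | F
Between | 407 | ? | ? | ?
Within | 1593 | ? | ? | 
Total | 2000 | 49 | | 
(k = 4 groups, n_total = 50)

df_between = 3, df_within = 46. MS_between = 135.67, MS_within = 34.63. F = 3.918, F_crit ≈ 2.807. Reject H₀.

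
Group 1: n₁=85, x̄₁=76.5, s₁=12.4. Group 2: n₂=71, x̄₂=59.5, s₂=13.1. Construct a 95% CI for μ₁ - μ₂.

Difference = 17.0. SE = √(12.4²/85 + 13.1²/71) = 2.056. CI = (12.97, 21.03)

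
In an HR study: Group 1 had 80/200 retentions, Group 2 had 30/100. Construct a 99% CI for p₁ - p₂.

p̂₁ = 0.4, p̂₂ = 0.3. Difference = 0.1. CI = (-0.048, 0.248)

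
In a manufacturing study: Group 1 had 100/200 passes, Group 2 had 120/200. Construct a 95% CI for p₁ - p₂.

p̂₁ = 0.5, p̂₂ = 0.6. Difference = -0.1. CI = (-0.197, -0.003)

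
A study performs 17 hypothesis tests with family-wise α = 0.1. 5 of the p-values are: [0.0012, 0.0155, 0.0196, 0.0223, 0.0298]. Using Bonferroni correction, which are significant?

Bonferroni α = 0.1/17 = 0.00588. Significant p-values: [0.0012]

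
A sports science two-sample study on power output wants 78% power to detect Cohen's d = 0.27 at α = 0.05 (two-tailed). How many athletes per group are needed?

z_{α/2} = 1.96, z_β = Φ⁻¹(0.78) = 0.772. For small effect (d = 0.27): n per group = 2(z_{α/2} + z_β)²/d² = 2(1.96 + 0.772)²/0.27² = 204.8 → 205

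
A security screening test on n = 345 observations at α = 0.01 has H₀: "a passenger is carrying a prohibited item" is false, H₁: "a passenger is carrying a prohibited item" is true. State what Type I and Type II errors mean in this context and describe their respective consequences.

Type I (false positive): concluding that a passenger is carrying a prohibited item when it is not — detaining an innocent passenger — delay and inconvenience. Type II (false negative): failing to conclude that a passenger is carrying a prohibited item when it is — letting a prohibited item through — security breach. Which is costlier depends on domain priorities and is a judgement call rather than a statistical fact.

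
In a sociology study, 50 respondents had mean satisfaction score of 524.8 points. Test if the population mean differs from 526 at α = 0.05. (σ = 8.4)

z = (x̄ - μ₀)/(σ/√n) = (524.8 - 526)/(8.4/√50) = -1.01. Critical value: ±1.96. Since |-1.01| ≤ 1.96, Fail to reject H₀.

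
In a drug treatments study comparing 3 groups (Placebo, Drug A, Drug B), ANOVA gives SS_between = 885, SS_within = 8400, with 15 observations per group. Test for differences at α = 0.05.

df_between = 2, df_within = 42. F = MS_between/MS_within = 442.5/200.0 = 2.212. F_crit ≈ 3.22. Fail to reject H₀.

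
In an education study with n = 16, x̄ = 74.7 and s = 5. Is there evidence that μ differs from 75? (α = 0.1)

t = (x̄ - μ₀)/(s/√n) = (74.7 - 75)/(5/√16) = -0.24. df = 15, critical t = ±1.753. Fail to reject H₀.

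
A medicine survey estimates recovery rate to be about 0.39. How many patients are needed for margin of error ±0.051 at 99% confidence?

n = z²p(1-p)/E² = 2.576²×0.39×0.61/0.051² = 606.9 → n = 607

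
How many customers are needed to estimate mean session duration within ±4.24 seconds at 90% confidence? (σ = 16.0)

n = (z*σ/E)² = (1.645×16.0/4.24)² = 38.5 → n = 39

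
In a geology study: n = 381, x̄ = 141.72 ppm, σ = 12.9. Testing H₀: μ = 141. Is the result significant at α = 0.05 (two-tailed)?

z = (141.72 - 141)/(12.9/√381) = 1.089. Since |z| ≤ 1.96, not significant at α = 0.05.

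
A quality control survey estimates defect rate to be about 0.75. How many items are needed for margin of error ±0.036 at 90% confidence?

n = z²p(1-p)/E² = 1.645²×0.75×0.25/0.036² = 391.5 → n = 392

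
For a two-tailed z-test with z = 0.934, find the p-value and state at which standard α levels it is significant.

p = 2·P(Z > |0.934|) = 2·(1 - Φ(0.934)) ≈ 0.3503. Not significant at any standard level.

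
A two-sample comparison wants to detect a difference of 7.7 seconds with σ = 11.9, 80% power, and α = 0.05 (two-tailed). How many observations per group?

n per group = 2(z_α/2 + z_β)²σ²/d² = 2×(1.96 + 0.84)²×11.9²/7.7² = 37.5 → n = 38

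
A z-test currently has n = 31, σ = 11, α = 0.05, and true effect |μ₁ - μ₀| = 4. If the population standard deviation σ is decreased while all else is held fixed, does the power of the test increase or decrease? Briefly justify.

Power increases: a smaller σ shrinks the standard error σ/√n, moving the sampling distribution under H₁ further from the critical value.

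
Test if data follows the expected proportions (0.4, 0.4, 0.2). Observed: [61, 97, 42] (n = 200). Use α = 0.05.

Expected: [80.0, 80.0, 40.0]. χ² = 8.225. df = 2, critical = 5.991. Reject H₀.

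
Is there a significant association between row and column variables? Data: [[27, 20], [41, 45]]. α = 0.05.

χ² = 1.162. df = 1, critical = 3.841. Fail to reject H₀. No evidence of dependence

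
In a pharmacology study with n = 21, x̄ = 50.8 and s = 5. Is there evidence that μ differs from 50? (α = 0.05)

t = (x̄ - μ₀)/(s/√n) = (50.8 - 50)/(5/√21) = 0.733. df = 20, critical t = ±2.086. Fail to reject H₀.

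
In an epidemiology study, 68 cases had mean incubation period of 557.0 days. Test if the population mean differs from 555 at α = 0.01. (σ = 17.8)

z = (x̄ - μ₀)/(σ/√n) = (557.0 - 555)/(17.8/√68) = 0.927. Critical value: ±2.576. Since |0.927| ≤ 2.576, Fail to reject H₀.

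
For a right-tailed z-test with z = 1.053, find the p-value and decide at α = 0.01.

p = P(Z > 1.053) = 1 - Φ(1.053) ≈ 0.1462. Since p ≥ 0.01, fail to reject H₀ (not significant) at α = 0.01.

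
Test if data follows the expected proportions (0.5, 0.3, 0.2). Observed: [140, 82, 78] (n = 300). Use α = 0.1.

Expected: [150.0, 90.0, 60.0]. χ² = 6.778. df = 2, critical = 4.605. Reject H₀.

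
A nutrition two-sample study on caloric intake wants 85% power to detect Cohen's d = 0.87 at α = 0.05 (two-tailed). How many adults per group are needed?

z_{α/2} = 1.96, z_β = Φ⁻¹(0.85) = 1.036. For large effect (d = 0.87): n per group = 2(z_{α/2} + z_β)²/d² = 2(1.96 + 1.036)²/0.87² = 23.7 → 24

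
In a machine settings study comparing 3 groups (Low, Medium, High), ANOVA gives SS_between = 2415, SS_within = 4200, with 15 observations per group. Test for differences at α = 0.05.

df_between = 2, df_within = 42. F = MS_between/MS_within = 1207.5/100.0 = 12.075. F_crit ≈ 3.22. Reject H₀. At least one mean differs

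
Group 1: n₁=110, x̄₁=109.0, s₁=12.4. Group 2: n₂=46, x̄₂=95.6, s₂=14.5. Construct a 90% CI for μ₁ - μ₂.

Difference = 13.4. SE = √(12.4²/110 + 14.5²/46) = 2.443. CI = (9.38, 17.42)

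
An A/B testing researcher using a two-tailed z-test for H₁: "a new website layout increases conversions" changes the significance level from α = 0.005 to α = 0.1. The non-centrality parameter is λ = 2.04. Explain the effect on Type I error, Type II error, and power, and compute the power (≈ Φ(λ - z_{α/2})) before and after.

Increasing α from 0.005 to 0.1:
• Type I error rate increases (α is the Type I rate by definition).
• Critical value moves from z_{α/2} = 2.807 to 1.645, so power = Φ(λ - z_{α/2}) goes from Φ(2.04 - 2.807) = 0.222 to Φ(2.04 - 1.645) = 0.654.
• Type II error rate β = 1 - power therefore decreases (0.778 → 0.346).
Appropriate when false negatives are costly — here, discarding a layout that would have improved conversions — lost revenue.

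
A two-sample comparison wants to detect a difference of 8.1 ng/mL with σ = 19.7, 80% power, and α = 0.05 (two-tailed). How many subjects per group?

n per group = 2(z_α/2 + z_β)²σ²/d² = 2×(1.96 + 0.84)²×19.7²/8.1² = 92.7 → n = 93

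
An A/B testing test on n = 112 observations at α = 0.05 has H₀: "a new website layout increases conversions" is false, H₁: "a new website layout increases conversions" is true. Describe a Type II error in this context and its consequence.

Type II error: failing to reject H₀ when it is false — concluding that a new website layout increases conversions is not supported when in fact it is. Consequence: discarding a layout that would have improved conversions — lost revenue.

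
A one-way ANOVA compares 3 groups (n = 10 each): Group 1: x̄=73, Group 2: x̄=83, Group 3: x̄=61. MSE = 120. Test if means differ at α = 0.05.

Grand mean = 72.33. SS_between = 2426.67, MS_between = 1213.33. F = 10.111, F_crit ≈ 3.354. Reject H₀.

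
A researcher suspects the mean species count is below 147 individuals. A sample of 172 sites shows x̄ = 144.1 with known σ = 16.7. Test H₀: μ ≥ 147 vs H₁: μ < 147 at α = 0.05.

z = -2.277. Critical value: -1.645. Reject H₀.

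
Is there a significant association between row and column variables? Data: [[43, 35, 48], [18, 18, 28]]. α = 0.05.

χ² = 0.817. df = 2, critical = 5.991. Fail to reject H₀. No evidence of dependence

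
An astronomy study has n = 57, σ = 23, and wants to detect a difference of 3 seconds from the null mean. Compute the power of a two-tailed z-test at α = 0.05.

SE = σ/√n = 23/√57 = 3.046. Non-centrality λ = d/SE = 3/3.046 = 0.985. Power ≈ Φ(λ - z_{α/2}) = Φ(0.985 - 1.96) = Φ(-0.975) = 0.165.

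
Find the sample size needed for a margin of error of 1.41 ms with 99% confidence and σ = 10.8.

n = (z*σ/E)² = (2.576×10.8/1.41)² = 389.3 → n = 390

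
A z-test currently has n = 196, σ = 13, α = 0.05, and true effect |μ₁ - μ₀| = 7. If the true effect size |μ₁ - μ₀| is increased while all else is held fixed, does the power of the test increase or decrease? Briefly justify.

Power increases: a larger true effect increases the non-centrality λ = |μ₁ - μ₀|/(σ/√n).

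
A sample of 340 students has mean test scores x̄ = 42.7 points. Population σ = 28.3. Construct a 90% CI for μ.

CI = x̄ ± z*(σ/√n) = 42.7 ± 1.645(28.3/√340) = 42.7 ± 2.52 = (40.18, 45.22)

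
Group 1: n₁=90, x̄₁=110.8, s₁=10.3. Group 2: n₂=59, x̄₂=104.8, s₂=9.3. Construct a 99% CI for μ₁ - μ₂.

Difference = 6.0. SE = √(10.3²/90 + 9.3²/59) = 1.626. CI = (1.81, 10.19)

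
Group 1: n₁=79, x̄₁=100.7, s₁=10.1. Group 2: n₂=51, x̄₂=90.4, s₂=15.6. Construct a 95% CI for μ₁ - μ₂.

Difference = 10.3. SE = √(10.1²/79 + 15.6²/51) = 2.462. CI = (5.47, 15.13)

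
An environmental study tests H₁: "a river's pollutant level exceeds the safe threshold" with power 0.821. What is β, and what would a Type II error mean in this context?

β = 1 - power = 1 - 0.821 = 0.179. A Type II error is failing to reject H₀ when H₀ is false (false negative) — here, failing to conclude that a river's pollutant level exceeds the safe threshold when in fact it is true. Consequence: allowing unsafe pollution to continue.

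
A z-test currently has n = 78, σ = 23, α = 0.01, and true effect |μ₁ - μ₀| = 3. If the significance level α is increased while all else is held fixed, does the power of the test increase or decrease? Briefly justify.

Power increases: a larger α lowers the critical value, so more of the H₁ sampling distribution falls in the rejection region.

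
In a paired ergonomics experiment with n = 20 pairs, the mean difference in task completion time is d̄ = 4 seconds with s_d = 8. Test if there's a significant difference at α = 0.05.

t = d̄/(s_d/√n) = 4/(8/√20) = 2.236. df = 19, critical t = ±2.093. Reject H₀.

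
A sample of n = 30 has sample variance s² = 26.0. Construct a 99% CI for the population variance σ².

df = 29. χ²_{0.005} = 52.336, χ²_{0.995} = 13.121. CI for σ² = ((n-1)s²/χ²_{α/2}, (n-1)s²/χ²_{1-α/2}) = (29·26.0/52.336, 29·26.0/13.121) = (14.41, 57.47)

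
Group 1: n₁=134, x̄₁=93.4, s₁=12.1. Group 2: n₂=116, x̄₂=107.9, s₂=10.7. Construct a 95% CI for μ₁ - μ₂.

Difference = -14.5. SE = √(12.1²/134 + 10.7²/116) = 1.442. CI = (-17.33, -11.67)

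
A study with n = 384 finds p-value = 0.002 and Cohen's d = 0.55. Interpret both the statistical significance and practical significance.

Statistically significant (p = 0.002 < 0.05). Cohen's d = 0.55 indicates a medium effect size. Both statistical and practical significance should be considered.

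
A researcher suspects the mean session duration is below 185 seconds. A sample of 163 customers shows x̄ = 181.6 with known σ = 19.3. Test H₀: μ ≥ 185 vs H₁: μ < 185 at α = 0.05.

z = -2.249. Critical value: -1.645. Reject H₀.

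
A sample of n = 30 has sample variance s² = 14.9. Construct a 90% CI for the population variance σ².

df = 29. χ²_{0.05} = 42.557, χ²_{0.95} = 17.708. CI for σ² = ((n-1)s²/χ²_{α/2}, (n-1)s²/χ²_{1-α/2}) = (29·14.9/42.557, 29·14.9/17.708) = (10.15, 24.4)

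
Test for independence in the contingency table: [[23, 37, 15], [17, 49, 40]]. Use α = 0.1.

χ² = 8.889. df = 2, critical = 4.605. Reject H₀. Variables are dependent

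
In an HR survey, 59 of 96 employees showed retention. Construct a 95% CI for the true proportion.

p̂ = 0.615. CI = p̂ ± z*√(p̂(1-p̂)/n) = (0.517, 0.712)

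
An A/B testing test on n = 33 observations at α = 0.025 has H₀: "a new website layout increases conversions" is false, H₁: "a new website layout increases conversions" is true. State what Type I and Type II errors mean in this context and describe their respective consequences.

Type I (false positive): concluding that a new website layout increases conversions when it is not — rolling out a layout that doesn't actually help — wasted engineering effort. Type II (false negative): failing to conclude that a new website layout increases conversions when it is — discarding a layout that would have improved conversions — lost revenue. Which is costlier depends on domain priorities and is a judgement call rather than a statistical fact.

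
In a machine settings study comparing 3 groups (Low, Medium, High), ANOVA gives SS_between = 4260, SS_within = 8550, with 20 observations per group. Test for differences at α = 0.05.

df_between = 2, df_within = 57. F = MS_between/MS_within = 2130.0/150.0 = 14.2. F_crit ≈ 3.159. Reject H₀. At least one mean differs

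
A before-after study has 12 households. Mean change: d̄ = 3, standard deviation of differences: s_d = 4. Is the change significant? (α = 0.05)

t = d̄/(s_d/√n) = 3/(4/√12) = 2.598. df = 11, critical t = ±2.201. Reject H₀.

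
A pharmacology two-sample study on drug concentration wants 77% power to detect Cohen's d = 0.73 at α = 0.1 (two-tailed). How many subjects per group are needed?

z_{α/2} = 1.645, z_β = Φ⁻¹(0.77) = 0.739. For medium effect (d = 0.73): n per group = 2(z_{α/2} + z_β)²/d² = 2(1.645 + 0.739)²/0.73² = 21.3 → 22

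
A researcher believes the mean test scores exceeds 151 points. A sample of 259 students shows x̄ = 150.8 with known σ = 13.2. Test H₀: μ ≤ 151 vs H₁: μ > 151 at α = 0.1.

z = -0.244. Critical value: 1.28. Fail to reject H₀.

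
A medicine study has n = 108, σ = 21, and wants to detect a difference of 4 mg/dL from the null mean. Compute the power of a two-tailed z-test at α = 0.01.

SE = σ/√n = 21/√108 = 2.021. Non-centrality λ = d/SE = 4/2.021 = 1.979. Power ≈ Φ(λ - z_{α/2}) = Φ(1.979 - 2.576) = Φ(-0.597) = 0.275.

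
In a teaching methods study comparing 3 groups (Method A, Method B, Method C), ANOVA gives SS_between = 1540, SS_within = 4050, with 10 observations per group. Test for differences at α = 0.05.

df_between = 2, df_within = 27. F = MS_between/MS_within = 770.0/150.0 = 5.133. F_crit ≈ 3.354. Reject H₀. At least one mean differs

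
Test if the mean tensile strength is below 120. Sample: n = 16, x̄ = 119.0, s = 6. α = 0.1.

t = (119.0 - 120)/(6/√16) = -0.667, df = 15. Critical t = -1.341. Fail to reject H₀.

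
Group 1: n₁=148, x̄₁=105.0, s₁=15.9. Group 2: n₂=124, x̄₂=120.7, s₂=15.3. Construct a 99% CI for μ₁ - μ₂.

Difference = -15.7. SE = √(15.9²/148 + 15.3²/124) = 1.896. CI = (-20.58, -10.82)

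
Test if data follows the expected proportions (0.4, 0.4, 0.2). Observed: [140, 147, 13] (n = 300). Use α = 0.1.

Expected: [120.0, 120.0, 60.0]. χ² = 46.225. df = 2, critical = 4.605. Reject H₀.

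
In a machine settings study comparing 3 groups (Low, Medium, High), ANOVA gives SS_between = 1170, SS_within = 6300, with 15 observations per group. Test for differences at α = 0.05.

df_between = 2, df_within = 42. F = MS_between/MS_within = 585.0/150.0 = 3.9. F_crit ≈ 3.22. Reject H₀. At least one mean differs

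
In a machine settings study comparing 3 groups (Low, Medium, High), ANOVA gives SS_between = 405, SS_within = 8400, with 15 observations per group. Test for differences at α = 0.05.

df_between = 2, df_within = 42. F = MS_between/MS_within = 202.5/200.0 = 1.012. F_crit ≈ 3.22. Fail to reject H₀.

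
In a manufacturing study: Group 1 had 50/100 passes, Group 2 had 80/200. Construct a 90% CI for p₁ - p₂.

p̂₁ = 0.5, p̂₂ = 0.4. Difference = 0.1. CI = (-0.0, 0.2)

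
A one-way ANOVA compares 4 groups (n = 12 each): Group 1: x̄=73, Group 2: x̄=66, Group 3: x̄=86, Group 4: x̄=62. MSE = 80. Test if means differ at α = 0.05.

Grand mean = 71.75. SS_between = 3993.0, MS_between = 1331.0. F = 16.637, F_crit ≈ 2.816. Reject H₀.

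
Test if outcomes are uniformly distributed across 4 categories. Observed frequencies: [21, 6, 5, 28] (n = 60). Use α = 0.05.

Expected = 15 each. χ² = Σ(O-E)²/E = 25.733. df = 3, critical value = 7.815. Reject H₀.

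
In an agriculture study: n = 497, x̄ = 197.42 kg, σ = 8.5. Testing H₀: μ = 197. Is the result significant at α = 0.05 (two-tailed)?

z = (197.42 - 197)/(8.5/√497) = 1.102. Since |z| ≤ 1.96, not significant at α = 0.05.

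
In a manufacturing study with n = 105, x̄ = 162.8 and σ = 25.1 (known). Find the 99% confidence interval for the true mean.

CI = x̄ ± z*(σ/√n) = 162.8 ± 2.576(25.1/√105) = 162.8 ± 6.31 = (156.49, 169.11)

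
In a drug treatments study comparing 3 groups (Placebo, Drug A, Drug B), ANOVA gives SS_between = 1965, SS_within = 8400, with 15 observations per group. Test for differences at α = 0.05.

df_between = 2, df_within = 42. F = MS_between/MS_within = 982.5/200.0 = 4.912. F_crit ≈ 3.22. Reject H₀. At least one mean differs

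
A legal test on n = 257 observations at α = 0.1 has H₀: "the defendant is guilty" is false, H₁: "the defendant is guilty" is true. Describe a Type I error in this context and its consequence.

Type I error: rejecting H₀ when it is true — concluding that the defendant is guilty when in fact it is not. Consequence: convicting an innocent person.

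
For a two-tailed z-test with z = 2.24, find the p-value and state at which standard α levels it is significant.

p = 2·P(Z > |2.24|) = 2·(1 - Φ(2.24)) ≈ 0.0251. Significant at α = 0.1; Significant at α = 0.05.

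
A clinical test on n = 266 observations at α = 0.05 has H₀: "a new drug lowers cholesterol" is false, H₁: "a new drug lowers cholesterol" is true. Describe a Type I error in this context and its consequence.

Type I error: rejecting H₀ when it is true — concluding that a new drug lowers cholesterol when in fact it is not. Consequence: approving an ineffective drug — patients take a useless medication and may skip effective alternatives.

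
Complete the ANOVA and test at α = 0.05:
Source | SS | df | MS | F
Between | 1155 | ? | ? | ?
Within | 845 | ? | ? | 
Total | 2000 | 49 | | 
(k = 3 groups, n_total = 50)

df_between = 2, df_within = 47. MS_between = 577.5, MS_within = 17.98. F = 32.121, F_crit ≈ 3.195. Reject H₀.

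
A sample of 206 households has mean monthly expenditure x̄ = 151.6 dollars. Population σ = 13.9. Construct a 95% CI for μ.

CI = x̄ ± z*(σ/√n) = 151.6 ± 1.96(13.9/√206) = 151.6 ± 1.9 = (149.7, 153.5)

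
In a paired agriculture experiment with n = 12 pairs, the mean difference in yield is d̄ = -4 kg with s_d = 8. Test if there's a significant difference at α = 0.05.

t = d̄/(s_d/√n) = -4/(8/√12) = -1.732. df = 11, critical t = ±2.201. Fail to reject H₀.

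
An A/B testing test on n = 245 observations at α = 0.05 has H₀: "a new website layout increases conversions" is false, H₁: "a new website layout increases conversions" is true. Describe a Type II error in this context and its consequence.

Type II error: failing to reject H₀ when it is false — concluding that a new website layout increases conversions is not supported when in fact it is. Consequence: discarding a layout that would have improved conversions — lost revenue.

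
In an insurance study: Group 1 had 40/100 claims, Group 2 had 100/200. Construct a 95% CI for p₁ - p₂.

p̂₁ = 0.4, p̂₂ = 0.5. Difference = -0.1. CI = (-0.218, 0.018)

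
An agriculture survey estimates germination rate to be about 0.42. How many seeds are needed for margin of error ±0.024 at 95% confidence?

n = z²p(1-p)/E² = 1.96²×0.42×0.58/0.024² = 1624.7 → n = 1625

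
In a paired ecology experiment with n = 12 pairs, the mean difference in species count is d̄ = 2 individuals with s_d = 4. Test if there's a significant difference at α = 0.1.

t = d̄/(s_d/√n) = 2/(4/√12) = 1.732. df = 11, critical t = ±1.796. Fail to reject H₀.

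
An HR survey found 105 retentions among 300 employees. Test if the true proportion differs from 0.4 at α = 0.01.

p̂ = 0.35, p₀ = 0.4. z = (p̂ - p₀)/√(p₀(1-p₀)/n) = -1.768. Critical: ±2.576. Fail to reject H₀.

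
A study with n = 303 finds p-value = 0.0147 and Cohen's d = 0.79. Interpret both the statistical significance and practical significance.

Statistically significant (p = 0.0147 < 0.05). Cohen's d = 0.79 indicates a medium effect size. Both statistical and practical significance should be considered.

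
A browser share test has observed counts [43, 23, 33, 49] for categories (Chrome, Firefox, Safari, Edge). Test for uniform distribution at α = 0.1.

Expected = 37 each. χ² = Σ(O-E)²/E = 10.595. df = 3, critical value = 6.251. Reject H₀.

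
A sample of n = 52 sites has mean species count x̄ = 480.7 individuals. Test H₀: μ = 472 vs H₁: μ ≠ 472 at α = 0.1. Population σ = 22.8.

z = (x̄ - μ₀)/(σ/√n) = (480.7 - 472)/(22.8/√52) = 2.752. Critical value: ±1.645. Since |2.752| > 1.645, Reject H₀.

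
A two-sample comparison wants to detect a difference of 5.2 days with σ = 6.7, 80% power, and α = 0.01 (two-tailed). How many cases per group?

n per group = 2(z_α/2 + z_β)²σ²/d² = 2×(2.576 + 0.84)²×6.7²/5.2² = 38.7 → n = 39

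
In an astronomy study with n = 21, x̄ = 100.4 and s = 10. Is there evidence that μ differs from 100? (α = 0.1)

t = (x̄ - μ₀)/(s/√n) = (100.4 - 100)/(10/√21) = 0.183. df = 20, critical t = ±1.725. Fail to reject H₀.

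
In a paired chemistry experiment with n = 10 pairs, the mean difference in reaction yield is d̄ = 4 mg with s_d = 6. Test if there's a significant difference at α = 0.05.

t = d̄/(s_d/√n) = 4/(6/√10) = 2.108. df = 9, critical t = ±2.262. Fail to reject H₀.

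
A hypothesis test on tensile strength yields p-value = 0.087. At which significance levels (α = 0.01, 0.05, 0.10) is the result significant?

p = 0.087. Significant at: α = 0.1.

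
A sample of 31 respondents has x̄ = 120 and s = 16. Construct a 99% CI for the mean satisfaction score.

CI = x̄ ± t*(s/√n) = 120 ± 2.75(16/√31) = (112.1, 127.9)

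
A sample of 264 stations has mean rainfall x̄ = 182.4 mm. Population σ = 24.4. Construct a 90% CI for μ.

CI = x̄ ± z*(σ/√n) = 182.4 ± 1.645(24.4/√264) = 182.4 ± 2.47 = (179.93, 184.87)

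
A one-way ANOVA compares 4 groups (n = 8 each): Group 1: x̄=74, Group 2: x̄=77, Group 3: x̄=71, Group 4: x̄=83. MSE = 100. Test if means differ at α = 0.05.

Grand mean = 76.25. SS_between = 630.0, MS_between = 210.0. F = 2.1, F_crit ≈ 2.947. Fail to reject H₀.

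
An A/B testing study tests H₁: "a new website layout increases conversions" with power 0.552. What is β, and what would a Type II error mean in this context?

β = 1 - power = 1 - 0.552 = 0.448. A Type II error is failing to reject H₀ when H₀ is false (false negative) — here, failing to conclude that a new website layout increases conversions when in fact it is true. Consequence: discarding a layout that would have improved conversions — lost revenue.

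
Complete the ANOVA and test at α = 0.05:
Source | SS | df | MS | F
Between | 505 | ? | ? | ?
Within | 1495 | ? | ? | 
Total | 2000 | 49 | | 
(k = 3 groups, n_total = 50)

df_between = 2, df_within = 47. MS_between = 252.5, MS_within = 31.81. F = 7.938, F_crit ≈ 3.195. Reject H₀.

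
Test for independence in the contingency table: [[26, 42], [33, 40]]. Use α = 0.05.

χ² = 0.703. df = 1, critical = 3.841. Fail to reject H₀. No evidence of dependence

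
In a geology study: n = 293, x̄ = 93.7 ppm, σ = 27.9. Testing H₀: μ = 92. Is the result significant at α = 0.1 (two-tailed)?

z = (93.7 - 92)/(27.9/√293) = 1.043. Since |z| ≤ 1.645, not significant at α = 0.1.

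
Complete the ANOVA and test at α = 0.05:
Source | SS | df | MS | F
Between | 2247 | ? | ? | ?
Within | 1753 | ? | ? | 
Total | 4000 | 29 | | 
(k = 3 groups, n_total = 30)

df_between = 2, df_within = 27. MS_between = 1123.5, MS_within = 64.93. F = 17.304, F_crit ≈ 3.354. Reject H₀.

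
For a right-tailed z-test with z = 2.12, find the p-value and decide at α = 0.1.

p = P(Z > 2.12) = 1 - Φ(2.12) ≈ 0.017. Since p < 0.1, reject H₀ (significant) at α = 0.1.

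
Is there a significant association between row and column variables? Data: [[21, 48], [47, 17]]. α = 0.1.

χ² = 24.573. df = 1, critical = 2.706. Reject H₀. Variables are dependent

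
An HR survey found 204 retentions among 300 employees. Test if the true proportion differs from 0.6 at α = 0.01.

p̂ = 0.68, p₀ = 0.6. z = (p̂ - p₀)/√(p₀(1-p₀)/n) = 2.828. Critical: ±2.576. Reject H₀.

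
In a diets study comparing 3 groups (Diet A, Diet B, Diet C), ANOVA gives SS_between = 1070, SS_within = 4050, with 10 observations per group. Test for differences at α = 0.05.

df_between = 2, df_within = 27. F = MS_between/MS_within = 535.0/150.0 = 3.567. F_crit ≈ 3.354. Reject H₀. At least one mean differs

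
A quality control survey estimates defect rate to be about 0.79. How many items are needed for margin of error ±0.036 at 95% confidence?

n = z²p(1-p)/E² = 1.96²×0.79×0.21/0.036² = 491.8 → n = 492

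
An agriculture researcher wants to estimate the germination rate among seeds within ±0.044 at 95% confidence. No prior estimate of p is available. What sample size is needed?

Conservative approach: use p = 0.5 (maximizes p(1-p) = 0.25). n = z²(0.25)/E² = 1.96²×0.25/0.044² = 496.1 → n = 497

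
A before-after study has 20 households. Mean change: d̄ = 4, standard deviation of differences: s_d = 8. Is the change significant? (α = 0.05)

t = d̄/(s_d/√n) = 4/(8/√20) = 2.236. df = 19, critical t = ±2.093. Reject H₀.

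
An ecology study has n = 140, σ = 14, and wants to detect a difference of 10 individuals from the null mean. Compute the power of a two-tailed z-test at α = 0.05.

SE = σ/√n = 14/√140 = 1.183. Non-centrality λ = d/SE = 10/1.183 = 8.452. Power ≈ Φ(λ - z_{α/2}) = Φ(8.452 - 1.96) = Φ(6.492) = 1.0.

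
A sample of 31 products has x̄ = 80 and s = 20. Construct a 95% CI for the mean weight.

CI = x̄ ± t*(s/√n) = 80 ± 2.042(20/√31) = (72.66, 87.34)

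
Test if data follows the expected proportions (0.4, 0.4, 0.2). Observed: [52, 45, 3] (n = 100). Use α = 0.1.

Expected: [40.0, 40.0, 20.0]. χ² = 18.675. df = 2, critical = 4.605. Reject H₀.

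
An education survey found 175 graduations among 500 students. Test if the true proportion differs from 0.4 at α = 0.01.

p̂ = 0.35, p₀ = 0.4. z = (p̂ - p₀)/√(p₀(1-p₀)/n) = -2.282. Critical: ±2.576. Fail to reject H₀.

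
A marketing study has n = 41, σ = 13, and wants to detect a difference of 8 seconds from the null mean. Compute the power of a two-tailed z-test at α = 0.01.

SE = σ/√n = 13/√41 = 2.03. Non-centrality λ = d/SE = 8/2.03 = 3.94. Power ≈ Φ(λ - z_{α/2}) = Φ(3.94 - 2.576) = Φ(1.364) = 0.914.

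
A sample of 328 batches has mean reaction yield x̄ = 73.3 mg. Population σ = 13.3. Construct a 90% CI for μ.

CI = x̄ ± z*(σ/√n) = 73.3 ± 1.645(13.3/√328) = 73.3 ± 1.21 = (72.09, 74.51)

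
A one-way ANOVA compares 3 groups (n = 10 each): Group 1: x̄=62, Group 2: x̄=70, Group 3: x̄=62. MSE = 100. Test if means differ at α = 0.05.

Grand mean = 64.67. SS_between = 426.67, MS_between = 213.33. F = 2.133, F_crit ≈ 3.354. Fail to reject H₀.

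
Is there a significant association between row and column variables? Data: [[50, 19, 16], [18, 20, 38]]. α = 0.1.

χ² = 23.618. df = 2, critical = 4.605. Reject H₀. Variables are dependent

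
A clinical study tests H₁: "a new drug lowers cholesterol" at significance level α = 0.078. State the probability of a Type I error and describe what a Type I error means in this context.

P(Type I error) = α = 0.078. A Type I error is rejecting H₀ when H₀ is actually true (false positive) — here, concluding that a new drug lowers cholesterol when in fact this is not the case. Consequence: approving an ineffective drug — patients take a useless medication and may skip effective alternatives.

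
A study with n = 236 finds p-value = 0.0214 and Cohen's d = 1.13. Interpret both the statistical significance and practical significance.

Statistically significant (p = 0.0214 < 0.05). Cohen's d = 1.13 indicates a large effect size. Both statistical and practical significance should be considered.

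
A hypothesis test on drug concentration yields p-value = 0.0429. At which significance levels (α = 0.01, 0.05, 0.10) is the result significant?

p = 0.0429. Significant at: α = 0.05, 0.1.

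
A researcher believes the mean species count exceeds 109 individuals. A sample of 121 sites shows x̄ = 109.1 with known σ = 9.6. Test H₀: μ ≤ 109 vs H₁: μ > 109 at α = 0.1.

z = 0.115. Critical value: 1.28. Fail to reject H₀.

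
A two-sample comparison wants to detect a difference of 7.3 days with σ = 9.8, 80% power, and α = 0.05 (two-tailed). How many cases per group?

n per group = 2(z_α/2 + z_β)²σ²/d² = 2×(1.96 + 0.84)²×9.8²/7.3² = 28.3 → n = 29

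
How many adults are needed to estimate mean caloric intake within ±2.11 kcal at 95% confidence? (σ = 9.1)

n = (z*σ/E)² = (1.96×9.1/2.11)² = 71.5 → n = 72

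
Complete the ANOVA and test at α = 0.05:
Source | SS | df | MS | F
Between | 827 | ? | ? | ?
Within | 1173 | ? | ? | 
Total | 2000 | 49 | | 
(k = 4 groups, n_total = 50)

df_between = 3, df_within = 46. MS_between = 275.67, MS_within = 25.5. F = 10.81, F_crit ≈ 2.807. Reject H₀.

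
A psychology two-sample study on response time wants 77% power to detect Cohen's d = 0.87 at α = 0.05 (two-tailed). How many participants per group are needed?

z_{α/2} = 1.96, z_β = Φ⁻¹(0.77) = 0.739. For large effect (d = 0.87): n per group = 2(z_{α/2} + z_β)²/d² = 2(1.96 + 0.739)²/0.87² = 19.2 → 20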